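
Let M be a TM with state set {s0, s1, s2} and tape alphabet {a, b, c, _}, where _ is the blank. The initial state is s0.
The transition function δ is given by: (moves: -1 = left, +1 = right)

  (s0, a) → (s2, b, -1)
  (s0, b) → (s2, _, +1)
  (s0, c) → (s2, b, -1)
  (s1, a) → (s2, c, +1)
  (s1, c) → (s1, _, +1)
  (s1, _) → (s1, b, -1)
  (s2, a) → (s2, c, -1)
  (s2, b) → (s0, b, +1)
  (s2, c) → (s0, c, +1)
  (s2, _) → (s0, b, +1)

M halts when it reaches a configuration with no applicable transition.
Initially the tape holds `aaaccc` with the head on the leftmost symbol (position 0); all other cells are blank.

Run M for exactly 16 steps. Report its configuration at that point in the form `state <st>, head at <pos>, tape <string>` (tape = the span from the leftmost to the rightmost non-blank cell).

state s0, head at 4, tape bbb_cbc

state=s0 head=0 tape=_[a]aaccc   (s0,a)→(s2,b,-1)
state=s2 head=-1 tape=[_]baaccc   (s2,_)→(s0,b,+1)
state=s0 head=0 tape=b[b]aaccc   (s0,b)→(s2,_,+1)
state=s2 head=1 tape=b_[a]accc   (s2,a)→(s2,c,-1)
state=s2 head=0 tape=b[_]caccc   (s2,_)→(s0,b,+1)
state=s0 head=1 tape=bb[c]accc   (s0,c)→(s2,b,-1)
state=s2 head=0 tape=b[b]baccc   (s2,b)→(s0,b,+1)
state=s0 head=1 tape=bb[b]accc   (s0,b)→(s2,_,+1)
state=s2 head=2 tape=bb_[a]ccc   (s2,a)→(s2,c,-1)
state=s2 head=1 tape=bb[_]cccc   (s2,_)→(s0,b,+1)
state=s0 head=2 tape=bbb[c]ccc   (s0,c)→(s2,b,-1)
state=s2 head=1 tape=bb[b]bccc   (s2,b)→(s0,b,+1)
state=s0 head=2 tape=bbb[b]ccc   (s0,b)→(s2,_,+1)
state=s2 head=3 tape=bbb_[c]cc   (s2,c)→(s0,c,+1)
state=s0 head=4 tape=bbb_c[c]c   (s0,c)→(s2,b,-1)
state=s2 head=3 tape=bbb_[c]bc   (s2,c)→(s0,c,+1)
state=s0 head=4 tape=bbb_c[b]c
After 16 steps: state s0, head at 4, tape bbb_cbc.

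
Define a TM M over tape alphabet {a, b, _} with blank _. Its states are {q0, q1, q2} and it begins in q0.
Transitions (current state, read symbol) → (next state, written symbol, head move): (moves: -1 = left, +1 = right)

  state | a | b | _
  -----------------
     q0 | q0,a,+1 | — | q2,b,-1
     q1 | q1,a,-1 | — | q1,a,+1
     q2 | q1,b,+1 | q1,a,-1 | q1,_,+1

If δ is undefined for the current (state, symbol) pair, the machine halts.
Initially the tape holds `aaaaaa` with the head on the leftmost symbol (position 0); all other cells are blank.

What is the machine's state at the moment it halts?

q0 | [a]aaaaa_   read a → write a, move +1, go to q0
q0 | a[a]aaaa_   read a → write a, move +1, go to q0
q0 | aa[a]aaa_   read a → write a, move +1, go to q0
q0 | aaa[a]aa_   read a → write a, move +1, go to q0
q0 | aaaa[a]a_   read a → write a, move +1, go to q0
q0 | aaaaa[a]_   read a → write a, move +1, go to q0
q0 | aaaaaa[_]   read _ → write b, move -1, go to q2
q2 | aaaaa[a]b   read a → write b, move +1, go to q1
q1 | aaaaab[b]
No transition is defined for (q1, b); M halts in state q1.

q1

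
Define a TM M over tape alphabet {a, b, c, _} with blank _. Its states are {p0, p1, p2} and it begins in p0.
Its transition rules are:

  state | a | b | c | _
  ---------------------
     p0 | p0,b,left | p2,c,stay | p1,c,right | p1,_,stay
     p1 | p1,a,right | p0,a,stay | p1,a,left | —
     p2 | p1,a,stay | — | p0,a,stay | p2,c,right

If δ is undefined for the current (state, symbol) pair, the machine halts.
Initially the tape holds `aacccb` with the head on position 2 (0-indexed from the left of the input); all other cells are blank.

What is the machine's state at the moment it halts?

p1

state=p0 head=2 tape=_aa[c]ccb   (p0,c)→(p1,c,right)
state=p1 head=3 tape=_aac[c]cb   (p1,c)→(p1,a,left)
state=p1 head=2 tape=_aa[c]acb   (p1,c)→(p1,a,left)
state=p1 head=1 tape=_a[a]aacb   (p1,a)→(p1,a,right)
state=p1 head=2 tape=_aa[a]acb   (p1,a)→(p1,a,right)
state=p1 head=3 tape=_aaa[a]cb   (p1,a)→(p1,a,right)
state=p1 head=4 tape=_aaaa[c]b   (p1,c)→(p1,a,left)
state=p1 head=3 tape=_aaa[a]ab   (p1,a)→(p1,a,right)
state=p1 head=4 tape=_aaaa[a]b   (p1,a)→(p1,a,right)
state=p1 head=5 tape=_aaaaa[b]   (p1,b)→(p0,a,stay)
state=p0 head=5 tape=_aaaaa[a]   (p0,a)→(p0,b,left)
state=p0 head=4 tape=_aaaa[a]b   (p0,a)→(p0,b,left)
state=p0 head=3 tape=_aaa[a]bb   (p0,a)→(p0,b,left)
state=p0 head=2 tape=_aa[a]bbb   (p0,a)→(p0,b,left)
state=p0 head=1 tape=_a[a]bbbb   (p0,a)→(p0,b,left)
state=p0 head=0 tape=_[a]bbbbb   (p0,a)→(p0,b,left)
state=p0 head=-1 tape=[_]bbbbbb   (p0,_)→(p1,_,stay)
state=p1 head=-1 tape=[_]bbbbbb
No transition is defined for (p1, _); M halts in state p1.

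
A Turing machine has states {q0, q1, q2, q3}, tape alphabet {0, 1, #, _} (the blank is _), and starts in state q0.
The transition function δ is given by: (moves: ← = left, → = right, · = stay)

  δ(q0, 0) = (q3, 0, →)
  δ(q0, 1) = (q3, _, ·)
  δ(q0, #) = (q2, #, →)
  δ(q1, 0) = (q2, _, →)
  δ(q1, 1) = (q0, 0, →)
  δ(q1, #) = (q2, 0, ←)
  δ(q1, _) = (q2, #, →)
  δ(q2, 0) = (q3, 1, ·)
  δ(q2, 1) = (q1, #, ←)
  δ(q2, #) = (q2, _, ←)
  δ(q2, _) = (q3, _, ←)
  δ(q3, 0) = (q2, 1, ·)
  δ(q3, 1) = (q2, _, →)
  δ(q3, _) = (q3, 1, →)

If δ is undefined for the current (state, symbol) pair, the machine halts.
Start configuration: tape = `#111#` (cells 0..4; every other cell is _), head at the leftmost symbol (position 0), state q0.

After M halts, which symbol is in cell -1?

q0 | __[#]111#   read # → write #, move →, go to q2
q2 | __#[1]11#   read 1 → write #, move ←, go to q1
q1 | __[#]#11#   read # → write 0, move ←, go to q2
q2 | _[_]0#11#   read _ → write _, move ←, go to q3
q3 | [_]_0#11#   read _ → write 1, move →, go to q3
q3 | 1[_]0#11#   read _ → write 1, move →, go to q3
q3 | 11[0]#11#   read 0 → write 1, move ·, go to q2
q2 | 11[1]#11#   read 1 → write #, move ←, go to q1
q1 | 1[1]##11#   read 1 → write 0, move →, go to q0
q0 | 10[#]#11#   read # → write #, move →, go to q2
q2 | 10#[#]11#   read # → write _, move ←, go to q2
q2 | 10[#]_11#   read # → write _, move ←, go to q2
q2 | 1[0]__11#   read 0 → write 1, move ·, go to q3
q3 | 1[1]__11#   read 1 → write _, move →, go to q2
q2 | 1_[_]_11#   read _ → write _, move ←, go to q3
q3 | 1[_]__11#   read _ → write 1, move →, go to q3
q3 | 11[_]_11#   read _ → write 1, move →, go to q3
q3 | 111[_]11#   read _ → write 1, move →, go to q3
q3 | 1111[1]1#   read 1 → write _, move →, go to q2
q2 | 1111_[1]#   read 1 → write #, move ←, go to q1
q1 | 1111[_]##   read _ → write #, move →, go to q2
q2 | 1111#[#]#   read # → write _, move ←, go to q2
q2 | 1111[#]_#   read # → write _, move ←, go to q2
q2 | 111[1]__#   read 1 → write #, move ←, go to q1
q1 | 11[1]#__#   read 1 → write 0, move →, go to q0
q0 | 110[#]__#   read # → write #, move →, go to q2
q2 | 110#[_]_#   read _ → write _, move ←, go to q3
q3 | 110[#]__#
Cell -1 holds 1 when M halts.

1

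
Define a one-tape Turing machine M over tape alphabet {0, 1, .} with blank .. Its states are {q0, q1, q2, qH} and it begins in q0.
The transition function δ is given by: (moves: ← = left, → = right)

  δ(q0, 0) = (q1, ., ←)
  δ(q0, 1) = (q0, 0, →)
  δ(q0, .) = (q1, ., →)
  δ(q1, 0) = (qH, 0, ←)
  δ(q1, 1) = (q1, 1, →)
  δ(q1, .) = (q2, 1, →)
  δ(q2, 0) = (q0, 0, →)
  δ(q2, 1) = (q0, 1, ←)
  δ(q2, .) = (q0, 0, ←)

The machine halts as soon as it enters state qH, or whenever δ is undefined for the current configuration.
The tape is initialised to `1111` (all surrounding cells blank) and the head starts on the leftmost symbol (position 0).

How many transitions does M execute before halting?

q0 | [1]111...   read 1 → write 0, move →, go to q0
q0 | 0[1]11...   read 1 → write 0, move →, go to q0
q0 | 00[1]1...   read 1 → write 0, move →, go to q0
q0 | 000[1]...   read 1 → write 0, move →, go to q0
q0 | 0000[.]..   read . → write ., move →, go to q1
q1 | 0000.[.].   read . → write 1, move →, go to q2
q2 | 0000.1[.]   read . → write 0, move ←, go to q0
q0 | 0000.[1]0   read 1 → write 0, move →, go to q0
q0 | 0000.0[0]   read 0 → write ., move ←, go to q1
q1 | 0000.[0].   read 0 → write 0, move ←, go to qH
qH | 0000[.]0.
M halts after 10 transitions.

10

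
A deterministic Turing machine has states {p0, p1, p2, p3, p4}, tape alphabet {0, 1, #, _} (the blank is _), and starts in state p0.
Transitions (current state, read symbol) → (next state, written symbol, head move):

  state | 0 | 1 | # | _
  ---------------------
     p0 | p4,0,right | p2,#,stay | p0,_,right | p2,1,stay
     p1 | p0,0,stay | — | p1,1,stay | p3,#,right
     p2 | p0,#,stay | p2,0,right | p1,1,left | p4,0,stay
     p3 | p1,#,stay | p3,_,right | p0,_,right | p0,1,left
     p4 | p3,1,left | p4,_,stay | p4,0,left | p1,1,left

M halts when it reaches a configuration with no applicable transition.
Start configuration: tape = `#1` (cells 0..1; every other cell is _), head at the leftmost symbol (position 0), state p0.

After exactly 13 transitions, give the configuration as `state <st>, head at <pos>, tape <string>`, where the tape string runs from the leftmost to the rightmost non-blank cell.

p0 | [#]1__   read # → write _, move right, go to p0
p0 | _[1]__   read 1 → write #, move stay, go to p2
p2 | _[#]__   read # → write 1, move left, go to p1
p1 | [_]1__   read _ → write #, move right, go to p3
p3 | #[1]__   read 1 → write _, move right, go to p3
p3 | #_[_]_   read _ → write 1, move left, go to p0
p0 | #[_]1_   read _ → write 1, move stay, go to p2
p2 | #[1]1_   read 1 → write 0, move right, go to p2
p2 | #0[1]_   read 1 → write 0, move right, go to p2
p2 | #00[_]   read _ → write 0, move stay, go to p4
p4 | #00[0]   read 0 → write 1, move left, go to p3
p3 | #0[0]1   read 0 → write #, move stay, go to p1
p1 | #0[#]1   read # → write 1, move stay, go to p1
p1 | #0[1]1
After 13 steps: state p1, head at 2, tape #011.

state p1, head at 2, tape #011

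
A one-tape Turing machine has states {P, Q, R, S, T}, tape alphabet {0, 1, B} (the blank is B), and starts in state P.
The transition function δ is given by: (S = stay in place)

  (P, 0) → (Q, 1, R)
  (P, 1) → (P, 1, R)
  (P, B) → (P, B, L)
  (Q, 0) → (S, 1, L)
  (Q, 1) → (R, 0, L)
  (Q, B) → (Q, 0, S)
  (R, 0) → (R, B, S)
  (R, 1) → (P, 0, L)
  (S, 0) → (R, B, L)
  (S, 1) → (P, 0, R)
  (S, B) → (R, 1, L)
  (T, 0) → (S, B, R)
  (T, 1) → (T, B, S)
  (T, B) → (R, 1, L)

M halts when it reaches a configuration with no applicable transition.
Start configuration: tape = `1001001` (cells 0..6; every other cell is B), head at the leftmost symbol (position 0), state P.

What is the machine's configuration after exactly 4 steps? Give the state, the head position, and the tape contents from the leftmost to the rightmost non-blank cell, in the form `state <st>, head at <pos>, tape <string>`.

state P, head at 2, tape 1011001

state=P head=0 tape=[1]001001   (P,1)→(P,1,R)
state=P head=1 tape=1[0]01001   (P,0)→(Q,1,R)
state=Q head=2 tape=11[0]1001   (Q,0)→(S,1,L)
state=S head=1 tape=1[1]11001   (S,1)→(P,0,R)
state=P head=2 tape=10[1]1001
After 4 steps: state P, head at 2, tape 1011001.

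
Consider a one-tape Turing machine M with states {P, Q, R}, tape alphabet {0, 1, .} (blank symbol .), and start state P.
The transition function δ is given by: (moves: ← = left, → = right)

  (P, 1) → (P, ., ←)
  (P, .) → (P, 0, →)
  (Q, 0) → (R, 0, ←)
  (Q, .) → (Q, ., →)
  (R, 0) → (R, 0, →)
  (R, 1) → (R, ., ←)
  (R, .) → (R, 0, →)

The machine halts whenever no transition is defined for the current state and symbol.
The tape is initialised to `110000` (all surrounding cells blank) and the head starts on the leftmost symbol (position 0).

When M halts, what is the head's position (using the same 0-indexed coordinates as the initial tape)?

0

P | .[1]10000   read 1 → write ., move ←, go to P
P | [.].10000   read . → write 0, move →, go to P
P | 0[.]10000   read . → write 0, move →, go to P
P | 00[1]0000   read 1 → write ., move ←, go to P
P | 0[0].0000
At halt the head is at cell 0.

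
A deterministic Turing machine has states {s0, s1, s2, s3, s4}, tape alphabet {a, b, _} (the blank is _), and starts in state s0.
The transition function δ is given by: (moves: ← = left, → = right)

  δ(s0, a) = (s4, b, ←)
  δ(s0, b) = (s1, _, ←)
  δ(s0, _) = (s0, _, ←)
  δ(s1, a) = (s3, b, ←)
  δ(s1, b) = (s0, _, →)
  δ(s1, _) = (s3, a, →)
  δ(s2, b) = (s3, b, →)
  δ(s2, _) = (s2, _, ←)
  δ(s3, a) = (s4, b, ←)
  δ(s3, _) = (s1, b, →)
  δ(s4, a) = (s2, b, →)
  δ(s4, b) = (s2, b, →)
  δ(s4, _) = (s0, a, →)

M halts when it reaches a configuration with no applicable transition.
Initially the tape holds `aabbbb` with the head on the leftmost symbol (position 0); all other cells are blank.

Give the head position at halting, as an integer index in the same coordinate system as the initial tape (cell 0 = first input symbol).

0

state=s0 head=0 tape=___[a]abbbb   (s0,a)→(s4,b,←)
state=s4 head=-1 tape=__[_]babbbb   (s4,_)→(s0,a,→)
state=s0 head=0 tape=__a[b]abbbb   (s0,b)→(s1,_,←)
state=s1 head=-1 tape=__[a]_abbbb   (s1,a)→(s3,b,←)
state=s3 head=-2 tape=_[_]b_abbbb   (s3,_)→(s1,b,→)
state=s1 head=-1 tape=_b[b]_abbbb   (s1,b)→(s0,_,→)
state=s0 head=0 tape=_b_[_]abbbb   (s0,_)→(s0,_,←)
state=s0 head=-1 tape=_b[_]_abbbb   (s0,_)→(s0,_,←)
state=s0 head=-2 tape=_[b]__abbbb   (s0,b)→(s1,_,←)
state=s1 head=-3 tape=[_]___abbbb   (s1,_)→(s3,a,→)
state=s3 head=-2 tape=a[_]__abbbb   (s3,_)→(s1,b,→)
state=s1 head=-1 tape=ab[_]_abbbb   (s1,_)→(s3,a,→)
state=s3 head=0 tape=aba[_]abbbb   (s3,_)→(s1,b,→)
state=s1 head=1 tape=abab[a]bbbb   (s1,a)→(s3,b,←)
state=s3 head=0 tape=aba[b]bbbbb
At halt the head is at cell 0.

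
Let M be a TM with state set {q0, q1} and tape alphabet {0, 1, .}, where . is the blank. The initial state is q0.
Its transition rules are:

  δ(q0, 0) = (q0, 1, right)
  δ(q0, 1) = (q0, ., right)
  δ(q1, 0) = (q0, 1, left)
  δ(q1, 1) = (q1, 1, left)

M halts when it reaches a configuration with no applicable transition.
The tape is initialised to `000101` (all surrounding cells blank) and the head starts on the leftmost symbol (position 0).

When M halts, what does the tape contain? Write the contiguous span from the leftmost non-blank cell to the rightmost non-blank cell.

q0 | [0]00101.   read 0 → write 1, move right, go to q0
q0 | 1[0]0101.   read 0 → write 1, move right, go to q0
q0 | 11[0]101.   read 0 → write 1, move right, go to q0
q0 | 111[1]01.   read 1 → write ., move right, go to q0
q0 | 111.[0]1.   read 0 → write 1, move right, go to q0
q0 | 111.1[1].   read 1 → write ., move right, go to q0
q0 | 111.1.[.]
The non-blank tape span at halt is 111.1.

111.1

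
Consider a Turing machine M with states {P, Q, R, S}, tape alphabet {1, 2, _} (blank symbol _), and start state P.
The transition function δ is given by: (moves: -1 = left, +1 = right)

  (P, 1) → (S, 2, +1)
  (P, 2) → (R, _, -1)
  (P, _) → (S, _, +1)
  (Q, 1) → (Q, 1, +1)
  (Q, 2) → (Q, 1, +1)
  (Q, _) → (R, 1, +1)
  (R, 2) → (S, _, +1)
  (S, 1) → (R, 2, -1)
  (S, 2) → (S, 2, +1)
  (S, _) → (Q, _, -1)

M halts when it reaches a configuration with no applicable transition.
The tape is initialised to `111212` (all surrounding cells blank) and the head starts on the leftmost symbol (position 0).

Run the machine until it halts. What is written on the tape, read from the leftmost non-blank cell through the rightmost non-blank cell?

2_211

P | [1]11212__   read 1 → write 2, move +1, go to S
S | 2[1]1212__   read 1 → write 2, move -1, go to R
R | [2]21212__   read 2 → write _, move +1, go to S
S | _[2]1212__   read 2 → write 2, move +1, go to S
S | _2[1]212__   read 1 → write 2, move -1, go to R
R | _[2]2212__   read 2 → write _, move +1, go to S
S | __[2]212__   read 2 → write 2, move +1, go to S
S | __2[2]12__   read 2 → write 2, move +1, go to S
S | __22[1]2__   read 1 → write 2, move -1, go to R
R | __2[2]22__   read 2 → write _, move +1, go to S
S | __2_[2]2__   read 2 → write 2, move +1, go to S
S | __2_2[2]__   read 2 → write 2, move +1, go to S
S | __2_22[_]_   read _ → write _, move -1, go to Q
Q | __2_2[2]__   read 2 → write 1, move +1, go to Q
Q | __2_21[_]_   read _ → write 1, move +1, go to R
R | __2_211[_]
The non-blank tape span at halt is 2_211.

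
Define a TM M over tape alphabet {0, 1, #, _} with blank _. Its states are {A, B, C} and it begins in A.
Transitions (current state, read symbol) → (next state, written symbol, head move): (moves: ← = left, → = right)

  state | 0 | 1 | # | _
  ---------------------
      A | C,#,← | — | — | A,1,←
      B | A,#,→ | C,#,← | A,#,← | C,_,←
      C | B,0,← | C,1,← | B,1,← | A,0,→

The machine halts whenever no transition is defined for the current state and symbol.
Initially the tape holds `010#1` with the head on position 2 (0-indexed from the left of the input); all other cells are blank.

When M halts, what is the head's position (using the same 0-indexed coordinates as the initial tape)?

state=A head=2 tape=___01[0]#1   (A,0)→(C,#,←)
state=C head=1 tape=___0[1]##1   (C,1)→(C,1,←)
state=C head=0 tape=___[0]1##1   (C,0)→(B,0,←)
state=B head=-1 tape=__[_]01##1   (B,_)→(C,_,←)
state=C head=-2 tape=_[_]_01##1   (C,_)→(A,0,→)
state=A head=-1 tape=_0[_]01##1   (A,_)→(A,1,←)
state=A head=-2 tape=_[0]101##1   (A,0)→(C,#,←)
state=C head=-3 tape=[_]#101##1   (C,_)→(A,0,→)
state=A head=-2 tape=0[#]101##1
At halt the head is at cell -2.

-2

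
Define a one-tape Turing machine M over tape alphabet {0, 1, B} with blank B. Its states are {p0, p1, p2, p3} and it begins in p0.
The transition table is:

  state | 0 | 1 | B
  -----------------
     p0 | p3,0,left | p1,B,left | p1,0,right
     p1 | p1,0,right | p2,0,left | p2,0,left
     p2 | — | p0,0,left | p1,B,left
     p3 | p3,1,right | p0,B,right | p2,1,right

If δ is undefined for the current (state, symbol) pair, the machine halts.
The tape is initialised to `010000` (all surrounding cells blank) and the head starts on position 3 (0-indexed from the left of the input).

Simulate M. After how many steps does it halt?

state=p0 head=3 tape=010[0]00BB   (p0,0)→(p3,0,left)
state=p3 head=2 tape=01[0]000BB   (p3,0)→(p3,1,right)
state=p3 head=3 tape=011[0]00BB   (p3,0)→(p3,1,right)
state=p3 head=4 tape=0111[0]0BB   (p3,0)→(p3,1,right)
state=p3 head=5 tape=01111[0]BB   (p3,0)→(p3,1,right)
state=p3 head=6 tape=011111[B]B   (p3,B)→(p2,1,right)
state=p2 head=7 tape=0111111[B]   (p2,B)→(p1,B,left)
state=p1 head=6 tape=011111[1]B   (p1,1)→(p2,0,left)
state=p2 head=5 tape=01111[1]0B   (p2,1)→(p0,0,left)
state=p0 head=4 tape=0111[1]00B   (p0,1)→(p1,B,left)
state=p1 head=3 tape=011[1]B00B   (p1,1)→(p2,0,left)
state=p2 head=2 tape=01[1]0B00B   (p2,1)→(p0,0,left)
state=p0 head=1 tape=0[1]00B00B   (p0,1)→(p1,B,left)
state=p1 head=0 tape=[0]B00B00B   (p1,0)→(p1,0,right)
state=p1 head=1 tape=0[B]00B00B   (p1,B)→(p2,0,left)
state=p2 head=0 tape=[0]000B00B
M halts after 15 transitions.

15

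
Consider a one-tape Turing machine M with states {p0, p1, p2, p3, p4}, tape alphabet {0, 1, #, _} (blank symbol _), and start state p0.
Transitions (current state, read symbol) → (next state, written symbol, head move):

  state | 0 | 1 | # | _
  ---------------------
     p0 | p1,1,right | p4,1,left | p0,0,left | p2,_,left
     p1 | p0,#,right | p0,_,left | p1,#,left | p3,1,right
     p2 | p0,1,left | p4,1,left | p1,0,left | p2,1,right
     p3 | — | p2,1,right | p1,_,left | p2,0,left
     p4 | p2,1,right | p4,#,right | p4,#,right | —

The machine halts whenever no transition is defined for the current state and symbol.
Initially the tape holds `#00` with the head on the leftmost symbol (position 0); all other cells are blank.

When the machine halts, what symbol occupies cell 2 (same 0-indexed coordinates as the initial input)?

#

p0 | __[#]00_   read # → write 0, move left, go to p0
p0 | _[_]000_   read _ → write _, move left, go to p2
p2 | [_]_000_   read _ → write 1, move right, go to p2
p2 | 1[_]000_   read _ → write 1, move right, go to p2
p2 | 11[0]00_   read 0 → write 1, move left, go to p0
p0 | 1[1]100_   read 1 → write 1, move left, go to p4
p4 | [1]1100_   read 1 → write #, move right, go to p4
p4 | #[1]100_   read 1 → write #, move right, go to p4
p4 | ##[1]00_   read 1 → write #, move right, go to p4
p4 | ###[0]0_   read 0 → write 1, move right, go to p2
p2 | ###1[0]_   read 0 → write 1, move left, go to p0
p0 | ###[1]1_   read 1 → write 1, move left, go to p4
p4 | ##[#]11_   read # → write #, move right, go to p4
p4 | ###[1]1_   read 1 → write #, move right, go to p4
p4 | ####[1]_   read 1 → write #, move right, go to p4
p4 | #####[_]
Cell 2 holds # when M halts.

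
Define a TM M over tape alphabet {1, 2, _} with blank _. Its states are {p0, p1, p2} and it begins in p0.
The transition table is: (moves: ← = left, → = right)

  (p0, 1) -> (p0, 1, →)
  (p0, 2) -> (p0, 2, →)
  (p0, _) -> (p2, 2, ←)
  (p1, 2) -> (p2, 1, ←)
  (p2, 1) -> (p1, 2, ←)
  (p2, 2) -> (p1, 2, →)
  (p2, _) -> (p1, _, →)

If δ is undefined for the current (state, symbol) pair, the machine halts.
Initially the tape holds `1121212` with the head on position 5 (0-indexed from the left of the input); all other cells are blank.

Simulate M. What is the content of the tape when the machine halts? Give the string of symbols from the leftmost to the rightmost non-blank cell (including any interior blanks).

state=p0 head=5 tape=11212[1]2_   (p0,1)→(p0,1,→)
state=p0 head=6 tape=112121[2]_   (p0,2)→(p0,2,→)
state=p0 head=7 tape=1121212[_]   (p0,_)→(p2,2,←)
state=p2 head=6 tape=112121[2]2   (p2,2)→(p1,2,→)
state=p1 head=7 tape=1121212[2]   (p1,2)→(p2,1,←)
state=p2 head=6 tape=112121[2]1   (p2,2)→(p1,2,→)
state=p1 head=7 tape=1121212[1]
The non-blank tape span at halt is 11212121.

11212121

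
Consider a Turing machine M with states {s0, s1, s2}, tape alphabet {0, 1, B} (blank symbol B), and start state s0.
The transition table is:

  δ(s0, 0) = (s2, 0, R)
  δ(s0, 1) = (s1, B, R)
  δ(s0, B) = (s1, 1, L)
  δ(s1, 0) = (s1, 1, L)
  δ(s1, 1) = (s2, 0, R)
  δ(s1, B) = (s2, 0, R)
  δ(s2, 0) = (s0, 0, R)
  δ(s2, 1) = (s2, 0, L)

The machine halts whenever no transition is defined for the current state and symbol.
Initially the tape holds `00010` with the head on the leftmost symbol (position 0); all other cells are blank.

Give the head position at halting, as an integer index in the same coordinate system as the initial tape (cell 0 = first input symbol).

6

state=s0 head=0 tape=B[0]0010BB   (s0,0)→(s2,0,R)
state=s2 head=1 tape=B0[0]010BB   (s2,0)→(s0,0,R)
state=s0 head=2 tape=B00[0]10BB   (s0,0)→(s2,0,R)
state=s2 head=3 tape=B000[1]0BB   (s2,1)→(s2,0,L)
state=s2 head=2 tape=B00[0]00BB   (s2,0)→(s0,0,R)
state=s0 head=3 tape=B000[0]0BB   (s0,0)→(s2,0,R)
state=s2 head=4 tape=B0000[0]BB   (s2,0)→(s0,0,R)
state=s0 head=5 tape=B00000[B]B   (s0,B)→(s1,1,L)
state=s1 head=4 tape=B0000[0]1B   (s1,0)→(s1,1,L)
state=s1 head=3 tape=B000[0]11B   (s1,0)→(s1,1,L)
state=s1 head=2 tape=B00[0]111B   (s1,0)→(s1,1,L)
state=s1 head=1 tape=B0[0]1111B   (s1,0)→(s1,1,L)
state=s1 head=0 tape=B[0]11111B   (s1,0)→(s1,1,L)
state=s1 head=-1 tape=[B]111111B   (s1,B)→(s2,0,R)
state=s2 head=0 tape=0[1]11111B   (s2,1)→(s2,0,L)
state=s2 head=-1 tape=[0]011111B   (s2,0)→(s0,0,R)
state=s0 head=0 tape=0[0]11111B   (s0,0)→(s2,0,R)
state=s2 head=1 tape=00[1]1111B   (s2,1)→(s2,0,L)
state=s2 head=0 tape=0[0]01111B   (s2,0)→(s0,0,R)
state=s0 head=1 tape=00[0]1111B   (s0,0)→(s2,0,R)
state=s2 head=2 tape=000[1]111B   (s2,1)→(s2,0,L)
state=s2 head=1 tape=00[0]0111B   (s2,0)→(s0,0,R)
state=s0 head=2 tape=000[0]111B   (s0,0)→(s2,0,R)
state=s2 head=3 tape=0000[1]11B   (s2,1)→(s2,0,L)
state=s2 head=2 tape=000[0]011B   (s2,0)→(s0,0,R)
state=s0 head=3 tape=0000[0]11B   (s0,0)→(s2,0,R)
state=s2 head=4 tape=00000[1]1B   (s2,1)→(s2,0,L)
state=s2 head=3 tape=0000[0]01B   (s2,0)→(s0,0,R)
state=s0 head=4 tape=00000[0]1B   (s0,0)→(s2,0,R)
state=s2 head=5 tape=000000[1]B   (s2,1)→(s2,0,L)
state=s2 head=4 tape=00000[0]0B   (s2,0)→(s0,0,R)
state=s0 head=5 tape=000000[0]B   (s0,0)→(s2,0,R)
state=s2 head=6 tape=0000000[B]
At halt the head is at cell 6.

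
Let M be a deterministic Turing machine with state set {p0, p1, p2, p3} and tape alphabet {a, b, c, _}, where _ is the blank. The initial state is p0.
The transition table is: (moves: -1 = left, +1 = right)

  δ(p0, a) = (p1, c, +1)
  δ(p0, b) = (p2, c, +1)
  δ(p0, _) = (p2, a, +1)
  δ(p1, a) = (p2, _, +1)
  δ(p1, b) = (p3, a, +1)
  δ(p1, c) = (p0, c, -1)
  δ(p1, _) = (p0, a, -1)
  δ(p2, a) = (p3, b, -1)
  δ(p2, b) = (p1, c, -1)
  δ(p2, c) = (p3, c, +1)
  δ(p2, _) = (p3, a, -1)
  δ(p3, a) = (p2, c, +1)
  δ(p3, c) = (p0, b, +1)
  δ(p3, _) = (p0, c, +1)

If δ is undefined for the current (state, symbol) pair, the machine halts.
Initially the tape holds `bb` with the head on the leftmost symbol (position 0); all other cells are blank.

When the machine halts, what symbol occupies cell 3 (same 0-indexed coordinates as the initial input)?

p0 | _[b]b____   read b → write c, move +1, go to p2
p2 | _c[b]____   read b → write c, move -1, go to p1
p1 | _[c]c____   read c → write c, move -1, go to p0
p0 | [_]cc____   read _ → write a, move +1, go to p2
p2 | a[c]c____   read c → write c, move +1, go to p3
p3 | ac[c]____   read c → write b, move +1, go to p0
p0 | acb[_]___   read _ → write a, move +1, go to p2
p2 | acba[_]__   read _ → write a, move -1, go to p3
p3 | acb[a]a__   read a → write c, move +1, go to p2
p2 | acbc[a]__   read a → write b, move -1, go to p3
p3 | acb[c]b__   read c → write b, move +1, go to p0
p0 | acbb[b]__   read b → write c, move +1, go to p2
p2 | acbbc[_]_   read _ → write a, move -1, go to p3
p3 | acbb[c]a_   read c → write b, move +1, go to p0
p0 | acbbb[a]_   read a → write c, move +1, go to p1
p1 | acbbbc[_]   read _ → write a, move -1, go to p0
p0 | acbbb[c]a
Cell 3 holds b when M halts.

b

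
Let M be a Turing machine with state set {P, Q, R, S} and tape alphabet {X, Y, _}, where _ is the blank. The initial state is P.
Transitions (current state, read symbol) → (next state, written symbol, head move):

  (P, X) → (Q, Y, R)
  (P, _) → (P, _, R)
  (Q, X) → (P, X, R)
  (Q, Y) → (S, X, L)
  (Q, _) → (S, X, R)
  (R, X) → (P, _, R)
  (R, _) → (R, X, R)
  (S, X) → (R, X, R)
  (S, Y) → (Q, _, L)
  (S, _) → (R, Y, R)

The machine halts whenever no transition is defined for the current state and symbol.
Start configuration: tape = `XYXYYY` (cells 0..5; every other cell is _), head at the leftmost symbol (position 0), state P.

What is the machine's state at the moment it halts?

P

P | _[X]YXYYY   read X → write Y, move R, go to Q
Q | _Y[Y]XYYY   read Y → write X, move L, go to S
S | _[Y]XXYYY   read Y → write _, move L, go to Q
Q | [_]_XXYYY   read _ → write X, move R, go to S
S | X[_]XXYYY   read _ → write Y, move R, go to R
R | XY[X]XYYY   read X → write _, move R, go to P
P | XY_[X]YYY   read X → write Y, move R, go to Q
Q | XY_Y[Y]YY   read Y → write X, move L, go to S
S | XY_[Y]XYY   read Y → write _, move L, go to Q
Q | XY[_]_XYY   read _ → write X, move R, go to S
S | XYX[_]XYY   read _ → write Y, move R, go to R
R | XYXY[X]YY   read X → write _, move R, go to P
P | XYXY_[Y]Y
No transition is defined for (P, Y); M halts in state P.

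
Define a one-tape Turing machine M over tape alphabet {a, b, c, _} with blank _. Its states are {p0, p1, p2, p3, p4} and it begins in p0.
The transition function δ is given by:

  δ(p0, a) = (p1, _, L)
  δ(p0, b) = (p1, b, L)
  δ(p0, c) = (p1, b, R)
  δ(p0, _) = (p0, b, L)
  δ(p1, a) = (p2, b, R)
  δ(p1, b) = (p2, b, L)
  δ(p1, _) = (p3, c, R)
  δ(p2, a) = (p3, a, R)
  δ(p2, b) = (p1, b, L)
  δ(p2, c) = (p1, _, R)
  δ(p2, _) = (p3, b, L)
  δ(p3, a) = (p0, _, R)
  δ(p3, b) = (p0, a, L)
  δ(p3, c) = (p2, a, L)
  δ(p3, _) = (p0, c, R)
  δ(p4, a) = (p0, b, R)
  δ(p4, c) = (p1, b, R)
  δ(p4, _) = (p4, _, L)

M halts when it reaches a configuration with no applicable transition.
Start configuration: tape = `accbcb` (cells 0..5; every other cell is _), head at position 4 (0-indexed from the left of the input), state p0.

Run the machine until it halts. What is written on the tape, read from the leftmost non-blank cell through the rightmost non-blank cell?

cbbbbbbb

state=p0 head=4 tape=__accb[c]b   (p0,c)→(p1,b,R)
state=p1 head=5 tape=__accbb[b]   (p1,b)→(p2,b,L)
state=p2 head=4 tape=__accb[b]b   (p2,b)→(p1,b,L)
state=p1 head=3 tape=__acc[b]bb   (p1,b)→(p2,b,L)
state=p2 head=2 tape=__ac[c]bbb   (p2,c)→(p1,_,R)
state=p1 head=3 tape=__ac_[b]bb   (p1,b)→(p2,b,L)
state=p2 head=2 tape=__ac[_]bbb   (p2,_)→(p3,b,L)
state=p3 head=1 tape=__a[c]bbbb   (p3,c)→(p2,a,L)
state=p2 head=0 tape=__[a]abbbb   (p2,a)→(p3,a,R)
state=p3 head=1 tape=__a[a]bbbb   (p3,a)→(p0,_,R)
state=p0 head=2 tape=__a_[b]bbb   (p0,b)→(p1,b,L)
state=p1 head=1 tape=__a[_]bbbb   (p1,_)→(p3,c,R)
state=p3 head=2 tape=__ac[b]bbb   (p3,b)→(p0,a,L)
state=p0 head=1 tape=__a[c]abbb   (p0,c)→(p1,b,R)
state=p1 head=2 tape=__ab[a]bbb   (p1,a)→(p2,b,R)
state=p2 head=3 tape=__abb[b]bb   (p2,b)→(p1,b,L)
state=p1 head=2 tape=__ab[b]bbb   (p1,b)→(p2,b,L)
state=p2 head=1 tape=__a[b]bbbb   (p2,b)→(p1,b,L)
state=p1 head=0 tape=__[a]bbbbb   (p1,a)→(p2,b,R)
state=p2 head=1 tape=__b[b]bbbb   (p2,b)→(p1,b,L)
state=p1 head=0 tape=__[b]bbbbb   (p1,b)→(p2,b,L)
state=p2 head=-1 tape=_[_]bbbbbb   (p2,_)→(p3,b,L)
state=p3 head=-2 tape=[_]bbbbbbb   (p3,_)→(p0,c,R)
state=p0 head=-1 tape=c[b]bbbbbb   (p0,b)→(p1,b,L)
state=p1 head=-2 tape=[c]bbbbbbb
The non-blank tape span at halt is cbbbbbbb.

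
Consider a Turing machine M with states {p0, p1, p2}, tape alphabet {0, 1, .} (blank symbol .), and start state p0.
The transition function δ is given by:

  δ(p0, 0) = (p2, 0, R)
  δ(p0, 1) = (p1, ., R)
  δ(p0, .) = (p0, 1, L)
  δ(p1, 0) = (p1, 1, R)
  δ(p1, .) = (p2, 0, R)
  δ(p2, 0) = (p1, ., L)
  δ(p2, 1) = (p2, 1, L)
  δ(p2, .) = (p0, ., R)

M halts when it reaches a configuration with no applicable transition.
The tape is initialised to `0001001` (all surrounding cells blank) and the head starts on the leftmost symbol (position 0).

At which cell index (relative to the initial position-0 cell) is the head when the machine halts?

p0 | [0]001001   read 0 → write 0, move R, go to p2
p2 | 0[0]01001   read 0 → write ., move L, go to p1
p1 | [0].01001   read 0 → write 1, move R, go to p1
p1 | 1[.]01001   read . → write 0, move R, go to p2
p2 | 10[0]1001   read 0 → write ., move L, go to p1
p1 | 1[0].1001   read 0 → write 1, move R, go to p1
p1 | 11[.]1001   read . → write 0, move R, go to p2
p2 | 110[1]001   read 1 → write 1, move L, go to p2
p2 | 11[0]1001   read 0 → write ., move L, go to p1
p1 | 1[1].1001
At halt the head is at cell 1.

1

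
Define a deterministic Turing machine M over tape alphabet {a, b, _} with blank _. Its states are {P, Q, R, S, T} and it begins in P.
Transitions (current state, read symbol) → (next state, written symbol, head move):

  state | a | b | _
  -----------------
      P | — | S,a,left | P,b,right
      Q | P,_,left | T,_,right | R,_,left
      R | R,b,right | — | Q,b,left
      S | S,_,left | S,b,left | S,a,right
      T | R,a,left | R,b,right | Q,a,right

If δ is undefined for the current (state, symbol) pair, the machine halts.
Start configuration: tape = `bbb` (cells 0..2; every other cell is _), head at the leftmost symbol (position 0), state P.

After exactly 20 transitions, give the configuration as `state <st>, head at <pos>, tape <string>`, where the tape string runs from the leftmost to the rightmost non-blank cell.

state S, head at -4, tape bb

P | ____[b]bb   read b → write a, move left, go to S
S | ___[_]abb   read _ → write a, move right, go to S
S | ___a[a]bb   read a → write _, move left, go to S
S | ___[a]_bb   read a → write _, move left, go to S
S | __[_]__bb   read _ → write a, move right, go to S
S | __a[_]_bb   read _ → write a, move right, go to S
S | __aa[_]bb   read _ → write a, move right, go to S
S | __aaa[b]b   read b → write b, move left, go to S
S | __aa[a]bb   read a → write _, move left, go to S
S | __a[a]_bb   read a → write _, move left, go to S
S | __[a]__bb   read a → write _, move left, go to S
S | _[_]___bb   read _ → write a, move right, go to S
S | _a[_]__bb   read _ → write a, move right, go to S
S | _aa[_]_bb   read _ → write a, move right, go to S
S | _aaa[_]bb   read _ → write a, move right, go to S
S | _aaaa[b]b   read b → write b, move left, go to S
S | _aaa[a]bb   read a → write _, move left, go to S
S | _aa[a]_bb   read a → write _, move left, go to S
S | _a[a]__bb   read a → write _, move left, go to S
S | _[a]___bb   read a → write _, move left, go to S
S | [_]____bb
After 20 steps: state S, head at -4, tape bb.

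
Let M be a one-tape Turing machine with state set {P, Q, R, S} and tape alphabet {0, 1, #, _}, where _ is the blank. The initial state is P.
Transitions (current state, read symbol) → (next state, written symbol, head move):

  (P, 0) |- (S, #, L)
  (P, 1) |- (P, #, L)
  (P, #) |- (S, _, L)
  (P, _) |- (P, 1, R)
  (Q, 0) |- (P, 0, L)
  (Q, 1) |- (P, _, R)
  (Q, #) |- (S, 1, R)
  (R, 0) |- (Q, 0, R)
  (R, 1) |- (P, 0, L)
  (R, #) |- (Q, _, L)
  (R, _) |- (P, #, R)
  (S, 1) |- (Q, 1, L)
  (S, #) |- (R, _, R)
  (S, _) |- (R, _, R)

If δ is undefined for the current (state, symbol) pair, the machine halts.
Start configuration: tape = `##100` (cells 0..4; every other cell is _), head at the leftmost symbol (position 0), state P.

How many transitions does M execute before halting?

16

P | _[#]#100   read # → write _, move L, go to S
S | [_]_#100   read _ → write _, move R, go to R
R | _[_]#100   read _ → write #, move R, go to P
P | _#[#]100   read # → write _, move L, go to S
S | _[#]_100   read # → write _, move R, go to R
R | __[_]100   read _ → write #, move R, go to P
P | __#[1]00   read 1 → write #, move L, go to P
P | __[#]#00   read # → write _, move L, go to S
S | _[_]_#00   read _ → write _, move R, go to R
R | __[_]#00   read _ → write #, move R, go to P
P | __#[#]00   read # → write _, move L, go to S
S | __[#]_00   read # → write _, move R, go to R
R | ___[_]00   read _ → write #, move R, go to P
P | ___#[0]0   read 0 → write #, move L, go to S
S | ___[#]#0   read # → write _, move R, go to R
R | ____[#]0   read # → write _, move L, go to Q
Q | ___[_]_0
M halts after 16 transitions.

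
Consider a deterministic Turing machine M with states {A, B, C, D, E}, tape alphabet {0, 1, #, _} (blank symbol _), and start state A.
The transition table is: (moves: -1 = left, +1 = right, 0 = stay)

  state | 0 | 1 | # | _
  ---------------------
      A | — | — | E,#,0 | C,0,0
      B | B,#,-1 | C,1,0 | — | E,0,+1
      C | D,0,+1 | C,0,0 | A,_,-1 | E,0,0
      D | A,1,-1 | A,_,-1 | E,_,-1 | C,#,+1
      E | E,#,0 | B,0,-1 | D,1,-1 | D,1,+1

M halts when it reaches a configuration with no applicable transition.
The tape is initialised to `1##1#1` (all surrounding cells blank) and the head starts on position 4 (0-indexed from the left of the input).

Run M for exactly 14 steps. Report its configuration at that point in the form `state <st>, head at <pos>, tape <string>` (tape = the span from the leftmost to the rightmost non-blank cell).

state=A head=4 tape=__1##1[#]1   (A,#)→(E,#,0)
state=E head=4 tape=__1##1[#]1   (E,#)→(D,1,-1)
state=D head=3 tape=__1##[1]11   (D,1)→(A,_,-1)
state=A head=2 tape=__1#[#]_11   (A,#)→(E,#,0)
state=E head=2 tape=__1#[#]_11   (E,#)→(D,1,-1)
state=D head=1 tape=__1[#]1_11   (D,#)→(E,_,-1)
state=E head=0 tape=__[1]_1_11   (E,1)→(B,0,-1)
state=B head=-1 tape=_[_]0_1_11   (B,_)→(E,0,+1)
state=E head=0 tape=_0[0]_1_11   (E,0)→(E,#,0)
state=E head=0 tape=_0[#]_1_11   (E,#)→(D,1,-1)
state=D head=-1 tape=_[0]1_1_11   (D,0)→(A,1,-1)
state=A head=-2 tape=[_]11_1_11   (A,_)→(C,0,0)
state=C head=-2 tape=[0]11_1_11   (C,0)→(D,0,+1)
state=D head=-1 tape=0[1]1_1_11   (D,1)→(A,_,-1)
state=A head=-2 tape=[0]_1_1_11
After 14 steps: state A, head at -2, tape 0_1_1_11.

state A, head at -2, tape 0_1_1_11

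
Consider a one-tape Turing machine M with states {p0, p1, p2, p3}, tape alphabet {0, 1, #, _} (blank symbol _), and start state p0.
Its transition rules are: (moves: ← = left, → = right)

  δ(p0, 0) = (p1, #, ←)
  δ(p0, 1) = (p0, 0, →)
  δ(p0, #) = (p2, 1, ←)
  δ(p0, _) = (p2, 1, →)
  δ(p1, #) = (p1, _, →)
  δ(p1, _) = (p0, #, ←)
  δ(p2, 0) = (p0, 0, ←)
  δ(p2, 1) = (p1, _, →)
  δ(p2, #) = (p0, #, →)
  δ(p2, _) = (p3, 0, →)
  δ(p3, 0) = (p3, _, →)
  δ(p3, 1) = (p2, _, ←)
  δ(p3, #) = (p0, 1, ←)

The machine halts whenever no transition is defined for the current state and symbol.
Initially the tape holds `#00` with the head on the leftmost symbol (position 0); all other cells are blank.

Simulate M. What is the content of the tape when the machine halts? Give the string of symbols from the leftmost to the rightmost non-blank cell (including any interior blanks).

0#_00

p0 | __[#]00   read # → write 1, move ←, go to p2
p2 | _[_]100   read _ → write 0, move →, go to p3
p3 | _0[1]00   read 1 → write _, move ←, go to p2
p2 | _[0]_00   read 0 → write 0, move ←, go to p0
p0 | [_]0_00   read _ → write 1, move →, go to p2
p2 | 1[0]_00   read 0 → write 0, move ←, go to p0
p0 | [1]0_00   read 1 → write 0, move →, go to p0
p0 | 0[0]_00   read 0 → write #, move ←, go to p1
p1 | [0]#_00
The non-blank tape span at halt is 0#_00.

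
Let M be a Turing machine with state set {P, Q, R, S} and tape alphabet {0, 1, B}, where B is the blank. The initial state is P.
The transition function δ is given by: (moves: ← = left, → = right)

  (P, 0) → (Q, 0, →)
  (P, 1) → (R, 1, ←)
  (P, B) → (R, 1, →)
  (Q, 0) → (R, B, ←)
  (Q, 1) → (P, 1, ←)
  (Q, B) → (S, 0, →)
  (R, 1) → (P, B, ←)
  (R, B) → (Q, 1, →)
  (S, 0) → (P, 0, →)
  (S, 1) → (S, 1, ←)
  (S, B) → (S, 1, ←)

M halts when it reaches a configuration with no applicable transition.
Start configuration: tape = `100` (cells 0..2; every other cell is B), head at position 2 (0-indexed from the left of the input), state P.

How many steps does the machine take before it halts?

P | 10[0]BB   read 0 → write 0, move →, go to Q
Q | 100[B]B   read B → write 0, move →, go to S
S | 1000[B]   read B → write 1, move ←, go to S
S | 100[0]1   read 0 → write 0, move →, go to P
P | 1000[1]   read 1 → write 1, move ←, go to R
R | 100[0]1
M halts after 5 transitions.

5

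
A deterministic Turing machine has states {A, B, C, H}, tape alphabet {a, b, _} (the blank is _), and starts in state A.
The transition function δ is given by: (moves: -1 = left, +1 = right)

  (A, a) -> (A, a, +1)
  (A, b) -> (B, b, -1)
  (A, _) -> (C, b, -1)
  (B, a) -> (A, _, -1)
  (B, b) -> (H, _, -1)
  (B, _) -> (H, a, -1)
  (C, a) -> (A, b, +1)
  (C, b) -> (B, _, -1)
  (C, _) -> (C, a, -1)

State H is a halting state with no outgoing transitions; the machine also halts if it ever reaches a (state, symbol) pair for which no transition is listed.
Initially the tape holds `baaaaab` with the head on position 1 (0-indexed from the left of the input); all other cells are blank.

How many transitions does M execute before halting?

A | b[a]aaaab   read a → write a, move +1, go to A
A | ba[a]aaab   read a → write a, move +1, go to A
A | baa[a]aab   read a → write a, move +1, go to A
A | baaa[a]ab   read a → write a, move +1, go to A
A | baaaa[a]b   read a → write a, move +1, go to A
A | baaaaa[b]   read b → write b, move -1, go to B
B | baaaa[a]b   read a → write _, move -1, go to A
A | baaa[a]_b   read a → write a, move +1, go to A
A | baaaa[_]b   read _ → write b, move -1, go to C
C | baaa[a]bb   read a → write b, move +1, go to A
A | baaab[b]b   read b → write b, move -1, go to B
B | baaa[b]bb   read b → write _, move -1, go to H
H | baa[a]_bb
M halts after 12 transitions.

12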